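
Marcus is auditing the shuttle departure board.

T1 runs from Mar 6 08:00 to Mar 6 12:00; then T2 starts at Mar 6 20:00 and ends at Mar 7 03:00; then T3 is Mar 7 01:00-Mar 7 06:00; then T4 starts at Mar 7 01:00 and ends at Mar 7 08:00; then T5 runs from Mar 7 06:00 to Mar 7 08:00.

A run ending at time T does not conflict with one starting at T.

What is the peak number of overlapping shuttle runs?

Sort all start/end points and keep a running count:
Mar 6 08:00 start T1 → 1
Mar 6 12:00 end T1 → 0
Mar 6 20:00 start T2 → 1
Mar 7 01:00 start T3 → 2
Mar 7 01:00 start T4 → 3
Mar 7 03:00 end T2 → 2
Mar 7 06:00 end T3 → 1
Mar 7 06:00 start T5 → 2
Mar 7 08:00 end T4 → 1
Mar 7 08:00 end T5 → 0
Peak is 3, at Mar 7 01:00 (T2, T3, T4).

3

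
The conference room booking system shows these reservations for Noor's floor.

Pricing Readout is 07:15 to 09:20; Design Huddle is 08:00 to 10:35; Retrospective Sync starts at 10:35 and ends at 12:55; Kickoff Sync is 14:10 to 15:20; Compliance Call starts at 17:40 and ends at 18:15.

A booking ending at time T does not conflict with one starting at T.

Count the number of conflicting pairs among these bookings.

Sorted by start: Pricing Readout, Design Huddle, Retrospective Sync, Kickoff Sync, Compliance Call.
Design Huddle starts before Pricing Readout ends → Pricing Readout and Design Huddle overlap.
Retrospective Sync starts after Pricing Readout ends, so Pricing Readout has no further overlaps.
Retrospective Sync starts exactly when Design Huddle ends (back-to-back, no overlap), so Design Huddle has no further overlaps.
Kickoff Sync starts after Retrospective Sync ends, so Retrospective Sync has no further overlaps.
Compliance Call starts after Kickoff Sync ends.
Overlapping pairs: Design Huddle & Pricing Readout — 1 in total.

1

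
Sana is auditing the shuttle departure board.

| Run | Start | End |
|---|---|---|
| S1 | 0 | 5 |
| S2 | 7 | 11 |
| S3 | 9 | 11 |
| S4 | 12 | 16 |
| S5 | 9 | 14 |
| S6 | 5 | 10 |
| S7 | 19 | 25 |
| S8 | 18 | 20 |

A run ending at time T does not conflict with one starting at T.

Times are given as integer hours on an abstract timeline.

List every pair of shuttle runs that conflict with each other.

S2 & S3, S2 & S5, S2 & S6, S3 & S5, S3 & S6, S4 & S5, S5 & S6, S7 & S8

Check each pair: they overlap iff neither finishes before the other starts.
Sorted by start: S1, S6, S2, S3, S5, S4, S8, S7.
S6 starts exactly when S1 ends (back-to-back, no overlap) — done with S1.
S2 starts before S6 ends → S6 and S2 overlap.
S3 starts before S6 ends → S6 and S3 overlap.
S5 starts before S6 ends → S6 and S5 overlap.
S4 starts after S6 ends — done with S6.
S3 starts before S2 ends → S2 and S3 overlap.
S5 starts before S2 ends → S2 and S5 overlap.
S4 starts after S2 ends — done with S2.
S5 starts before S3 ends → S3 and S5 overlap.
S4 starts after S3 ends — done with S3.
S4 starts before S5 ends → S5 and S4 overlap.
S8 starts after S5 ends — done with S5.
S8 starts after S4 ends — done with S4.
S7 starts before S8 ends → S8 and S7 overlap.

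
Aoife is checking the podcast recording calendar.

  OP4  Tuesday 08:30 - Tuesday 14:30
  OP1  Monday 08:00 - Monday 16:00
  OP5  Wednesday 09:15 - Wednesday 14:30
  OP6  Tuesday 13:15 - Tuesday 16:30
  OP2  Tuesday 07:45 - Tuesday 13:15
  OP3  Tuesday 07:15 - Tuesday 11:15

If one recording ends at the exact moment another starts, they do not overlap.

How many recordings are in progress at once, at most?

3

Sort all start/end points and keep a running count:
Monday 08:00 start OP1 → 1
Monday 16:00 end OP1 → 0
Tuesday 07:15 start OP3 → 1
Tuesday 07:45 start OP2 → 2
Tuesday 08:30 start OP4 → 3
Tuesday 11:15 end OP3 → 2
Tuesday 13:15 end OP2 → 1
Tuesday 13:15 start OP6 → 2
Tuesday 14:30 end OP4 → 1
Tuesday 16:30 end OP6 → 0
Wednesday 09:15 start OP5 → 1
Wednesday 14:30 end OP5 → 0
Peak is 3, at Tuesday 08:30 (OP2, OP3, OP4).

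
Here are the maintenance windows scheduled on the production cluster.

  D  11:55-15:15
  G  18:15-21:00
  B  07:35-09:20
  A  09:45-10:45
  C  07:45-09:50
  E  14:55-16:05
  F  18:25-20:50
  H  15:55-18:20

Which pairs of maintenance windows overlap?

A & C, B & C, D & E, E & H, F & G, G & H

Check each pair: they overlap iff neither finishes before the other starts.
Sorted by start: B, C, A, D, E, H, G, F.
C starts before B ends → B and C overlap.
A starts after B ends, so B has no further overlaps.
A starts before C ends → C and A overlap.
D starts after C ends, so C has no further overlaps.
D starts after A ends, so A has no further overlaps.
E starts before D ends → D and E overlap.
H starts after D ends, so D has no further overlaps.
H starts before E ends → E and H overlap.
G starts after E ends, so E has no further overlaps.
G starts before H ends → H and G overlap.
F starts after H ends.
F starts before G ends → G and F overlap.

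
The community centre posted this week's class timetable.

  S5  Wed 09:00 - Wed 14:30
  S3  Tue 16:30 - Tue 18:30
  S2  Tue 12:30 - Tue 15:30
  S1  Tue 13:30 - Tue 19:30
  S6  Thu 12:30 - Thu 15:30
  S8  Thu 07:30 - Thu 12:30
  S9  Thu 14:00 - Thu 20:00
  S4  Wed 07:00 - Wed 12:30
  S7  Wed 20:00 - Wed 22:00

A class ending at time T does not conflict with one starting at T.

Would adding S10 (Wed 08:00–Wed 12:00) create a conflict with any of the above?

S2: ends Tue 15:30 at or before S10 starts Wed 08:00 → clear.
S1: ends Tue 19:30 at or before S10 starts Wed 08:00 → clear.
S3: ends Tue 18:30 at or before S10 starts Wed 08:00 → clear.
S4: starts Wed 07:00 before S10 ends Wed 12:00, and ends Wed 12:30 after S10 starts Wed 08:00 → overlap.
S5: starts Wed 09:00 before S10 ends Wed 12:00, and ends Wed 14:30 after S10 starts Wed 08:00 → overlap.
S7: starts Wed 20:00 at or after S10 ends Wed 12:00 → clear.
S8: starts Thu 07:30 at or after S10 ends Wed 12:00 → clear.
S6: starts Thu 12:30 at or after S10 ends Wed 12:00 → clear.
S9: starts Thu 14:00 at or after S10 ends Wed 12:00 → clear.
S10 overlaps S4, S5.

Yes — it overlaps S4, S5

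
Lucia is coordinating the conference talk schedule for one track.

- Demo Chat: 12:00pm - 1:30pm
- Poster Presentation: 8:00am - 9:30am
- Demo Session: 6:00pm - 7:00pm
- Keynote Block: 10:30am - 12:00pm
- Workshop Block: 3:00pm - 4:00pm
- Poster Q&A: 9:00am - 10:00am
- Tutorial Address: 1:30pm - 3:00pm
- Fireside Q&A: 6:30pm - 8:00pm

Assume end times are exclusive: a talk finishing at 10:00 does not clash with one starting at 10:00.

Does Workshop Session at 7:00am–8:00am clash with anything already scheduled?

No — it doesn't clash with anything

Poster Presentation: starts 8:00am at or after Workshop Session ends 8:00am → clear.
Poster Q&A: starts 9:00am at or after Workshop Session ends 8:00am → clear.
Keynote Block: starts 10:30am at or after Workshop Session ends 8:00am → clear.
Demo Chat: starts 12:00pm at or after Workshop Session ends 8:00am → clear.
Tutorial Address: starts 1:30pm at or after Workshop Session ends 8:00am → clear.
Workshop Block: starts 3:00pm at or after Workshop Session ends 8:00am → clear.
Demo Session: starts 6:00pm at or after Workshop Session ends 8:00am → clear.
Fireside Q&A: starts 6:30pm at or after Workshop Session ends 8:00am → clear.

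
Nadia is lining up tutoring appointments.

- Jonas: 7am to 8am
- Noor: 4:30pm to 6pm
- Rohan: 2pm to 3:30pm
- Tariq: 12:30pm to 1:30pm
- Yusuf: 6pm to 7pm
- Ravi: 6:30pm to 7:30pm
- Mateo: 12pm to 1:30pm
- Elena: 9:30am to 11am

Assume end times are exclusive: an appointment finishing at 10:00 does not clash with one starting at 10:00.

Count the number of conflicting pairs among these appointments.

2

Sorted by start: Jonas, Elena, Mateo, Tariq, Rohan, Noor, Yusuf, Ravi.
Elena starts after Jonas ends, so nothing later overlaps Jonas either.
Mateo starts after Elena ends, so nothing later overlaps Elena either.
Tariq starts before Mateo ends → Mateo and Tariq overlap.
Rohan starts after Mateo ends, so nothing later overlaps Mateo either.
Rohan starts after Tariq ends, so nothing later overlaps Tariq either.
Noor starts after Rohan ends, so nothing later overlaps Rohan either.
Yusuf starts exactly when Noor ends (back-to-back, no overlap), so nothing later overlaps Noor either.
Ravi starts before Yusuf ends → Yusuf and Ravi overlap.
Overlapping pairs: Mateo & Tariq, Ravi & Yusuf — 2 in total.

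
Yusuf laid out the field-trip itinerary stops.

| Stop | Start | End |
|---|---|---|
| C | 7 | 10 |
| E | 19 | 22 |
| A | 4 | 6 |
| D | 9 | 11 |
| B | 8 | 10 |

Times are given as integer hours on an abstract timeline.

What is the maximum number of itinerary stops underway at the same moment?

Sweep the timeline, counting +1 at each start and −1 at each end (ends before starts at a tie):
4 start A → 1
6 end A → 0
7 start C → 1
8 start B → 2
9 start D → 3
10 end B → 2
10 end C → 1
11 end D → 0
19 start E → 1
22 end E → 0
Peak is 3, at 9 (B, C, D).

3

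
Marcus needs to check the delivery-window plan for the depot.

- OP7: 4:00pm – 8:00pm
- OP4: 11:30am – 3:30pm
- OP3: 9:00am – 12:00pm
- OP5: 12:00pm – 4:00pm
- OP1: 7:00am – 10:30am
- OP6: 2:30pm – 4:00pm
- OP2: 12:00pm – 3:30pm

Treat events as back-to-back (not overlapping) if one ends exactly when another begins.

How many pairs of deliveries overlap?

8

Two intervals overlap when each starts before the other ends.
Sorted by start: OP1, OP3, OP4, OP2, OP5, OP6, OP7.
OP3 starts before OP1 ends → OP1 and OP3 overlap.
OP4 starts after OP1 ends — done with OP1.
OP4 starts before OP3 ends → OP3 and OP4 overlap.
OP2 starts exactly when OP3 ends (back-to-back, no overlap) — done with OP3.
OP2 starts before OP4 ends → OP4 and OP2 overlap.
OP5 starts before OP4 ends → OP4 and OP5 overlap.
OP6 starts before OP4 ends → OP4 and OP6 overlap.
OP7 starts after OP4 ends.
OP5 starts before OP2 ends → OP2 and OP5 overlap.
OP6 starts before OP2 ends → OP2 and OP6 overlap.
OP7 starts after OP2 ends.
OP6 starts before OP5 ends → OP5 and OP6 overlap.
OP7 starts exactly when OP5 ends (back-to-back, no overlap).
OP7 starts exactly when OP6 ends (back-to-back, no overlap).
Overlapping pairs: OP1 & OP3, OP2 & OP4, OP2 & OP5, OP2 & OP6, OP3 & OP4, OP4 & OP5, OP4 & OP6, OP5 & OP6 — 8 in total.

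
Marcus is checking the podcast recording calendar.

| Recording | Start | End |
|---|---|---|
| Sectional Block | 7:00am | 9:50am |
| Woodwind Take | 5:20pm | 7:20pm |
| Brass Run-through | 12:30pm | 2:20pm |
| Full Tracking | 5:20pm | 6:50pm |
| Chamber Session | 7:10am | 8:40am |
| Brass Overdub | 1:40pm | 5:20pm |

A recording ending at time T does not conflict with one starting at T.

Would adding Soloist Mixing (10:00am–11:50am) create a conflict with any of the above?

Sectional Block: ends 9:50am at or before Soloist Mixing starts 10:00am → clear.
Chamber Session: ends 8:40am at or before Soloist Mixing starts 10:00am → clear.
Brass Run-through: starts 12:30pm at or after Soloist Mixing ends 11:50am → clear.
Brass Overdub: starts 1:40pm at or after Soloist Mixing ends 11:50am → clear.
Full Tracking: starts 5:20pm at or after Soloist Mixing ends 11:50am → clear.
Woodwind Take: starts 5:20pm at or after Soloist Mixing ends 11:50am → clear.

No — it doesn't clash with anything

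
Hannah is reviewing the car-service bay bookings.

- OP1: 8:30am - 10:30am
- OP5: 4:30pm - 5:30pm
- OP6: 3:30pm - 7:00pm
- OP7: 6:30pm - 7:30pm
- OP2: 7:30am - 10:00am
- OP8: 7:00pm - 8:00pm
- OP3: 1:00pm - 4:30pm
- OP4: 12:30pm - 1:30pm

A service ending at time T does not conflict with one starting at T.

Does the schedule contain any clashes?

Sorted by start: OP2, OP1, OP4, OP3, OP6, OP5, OP7, OP8.
OP1 starts before OP2 ends → OP2 and OP1 overlap.
That's a conflict, so the schedule is not conflict-free.

Yes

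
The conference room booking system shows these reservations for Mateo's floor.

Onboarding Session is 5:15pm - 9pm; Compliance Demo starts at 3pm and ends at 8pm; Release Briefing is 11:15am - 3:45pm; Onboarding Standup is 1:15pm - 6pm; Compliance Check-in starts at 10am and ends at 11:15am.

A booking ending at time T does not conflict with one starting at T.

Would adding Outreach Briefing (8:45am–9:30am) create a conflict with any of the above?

Compliance Check-in: starts 10am at or after Outreach Briefing ends 9:30am → clear.
Release Briefing: starts 11:15am at or after Outreach Briefing ends 9:30am → clear.
Onboarding Standup: starts 1:15pm at or after Outreach Briefing ends 9:30am → clear.
Compliance Demo: starts 3pm at or after Outreach Briefing ends 9:30am → clear.
Onboarding Session: starts 5:15pm at or after Outreach Briefing ends 9:30am → clear.

No — it doesn't clash with anything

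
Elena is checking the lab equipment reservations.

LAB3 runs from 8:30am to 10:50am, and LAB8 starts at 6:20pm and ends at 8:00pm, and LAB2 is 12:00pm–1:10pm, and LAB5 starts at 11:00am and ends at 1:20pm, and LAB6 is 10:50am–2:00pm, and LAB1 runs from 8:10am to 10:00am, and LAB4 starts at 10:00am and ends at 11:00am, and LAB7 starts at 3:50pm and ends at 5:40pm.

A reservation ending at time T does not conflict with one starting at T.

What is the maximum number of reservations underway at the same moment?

3

Walk through starts and ends in time order (an end at T is processed before a start at T):
8:10am start LAB1 → 1
8:30am start LAB3 → 2
10:00am end LAB1 → 1
10:00am start LAB4 → 2
10:50am end LAB3 → 1
10:50am start LAB6 → 2
11:00am end LAB4 → 1
11:00am start LAB5 → 2
12:00pm start LAB2 → 3
1:10pm end LAB2 → 2
1:20pm end LAB5 → 1
2:00pm end LAB6 → 0
3:50pm start LAB7 → 1
5:40pm end LAB7 → 0
6:20pm start LAB8 → 1
8:00pm end LAB8 → 0
Peak is 3, at 12:00pm (LAB2, LAB5, LAB6).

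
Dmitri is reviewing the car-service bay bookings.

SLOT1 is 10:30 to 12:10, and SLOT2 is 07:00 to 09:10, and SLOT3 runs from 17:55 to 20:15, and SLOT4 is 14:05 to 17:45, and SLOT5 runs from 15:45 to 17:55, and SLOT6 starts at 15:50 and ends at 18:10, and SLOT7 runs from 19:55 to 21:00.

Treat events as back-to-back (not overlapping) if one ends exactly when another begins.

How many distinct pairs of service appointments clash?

Two intervals overlap when each starts before the other ends.
Sorted by start: SLOT2, SLOT1, SLOT4, SLOT5, SLOT6, SLOT3, SLOT7.
SLOT1 starts after SLOT2 ends — done with SLOT2.
SLOT4 starts after SLOT1 ends — done with SLOT1.
SLOT5 starts before SLOT4 ends → SLOT4 and SLOT5 overlap.
SLOT6 starts before SLOT4 ends → SLOT4 and SLOT6 overlap.
SLOT3 starts after SLOT4 ends — done with SLOT4.
SLOT6 starts before SLOT5 ends → SLOT5 and SLOT6 overlap.
SLOT3 starts exactly when SLOT5 ends (back-to-back, no overlap) — done with SLOT5.
SLOT3 starts before SLOT6 ends → SLOT6 and SLOT3 overlap.
SLOT7 starts after SLOT6 ends.
SLOT7 starts before SLOT3 ends → SLOT3 and SLOT7 overlap.
Overlapping pairs: SLOT3 & SLOT6, SLOT3 & SLOT7, SLOT4 & SLOT5, SLOT4 & SLOT6, SLOT5 & SLOT6 — 5 in total.

5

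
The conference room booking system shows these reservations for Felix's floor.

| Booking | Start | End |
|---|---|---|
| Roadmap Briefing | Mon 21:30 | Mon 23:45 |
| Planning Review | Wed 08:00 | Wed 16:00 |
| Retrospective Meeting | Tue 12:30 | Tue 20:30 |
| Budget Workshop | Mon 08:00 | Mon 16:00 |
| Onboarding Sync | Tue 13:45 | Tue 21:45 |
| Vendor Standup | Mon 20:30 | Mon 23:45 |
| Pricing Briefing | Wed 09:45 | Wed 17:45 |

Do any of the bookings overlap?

Yes

Sorted by start: Budget Workshop, Vendor Standup, Roadmap Briefing, Retrospective Meeting, Onboarding Sync, Planning Review, Pricing Briefing.
Vendor Standup starts after Budget Workshop ends, so Budget Workshop has no further overlaps.
Roadmap Briefing starts before Vendor Standup ends → Vendor Standup and Roadmap Briefing overlap.
That's a conflict, so the schedule is not conflict-free.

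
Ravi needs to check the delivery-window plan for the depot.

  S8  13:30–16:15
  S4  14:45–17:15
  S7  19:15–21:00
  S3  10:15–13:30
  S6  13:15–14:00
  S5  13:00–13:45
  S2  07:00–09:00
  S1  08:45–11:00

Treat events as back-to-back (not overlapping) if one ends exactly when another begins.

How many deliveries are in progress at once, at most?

3

Sort all start/end points and keep a running count:
07:00 start S2 → 1
08:45 start S1 → 2
09:00 end S2 → 1
10:15 start S3 → 2
11:00 end S1 → 1
13:00 start S5 → 2
13:15 start S6 → 3
13:30 end S3 → 2
13:30 start S8 → 3
13:45 end S5 → 2
14:00 end S6 → 1
14:45 start S4 → 2
16:15 end S8 → 1
17:15 end S4 → 0
19:15 start S7 → 1
21:00 end S7 → 0
Peak is 3, at 13:15 (S3, S5, S6).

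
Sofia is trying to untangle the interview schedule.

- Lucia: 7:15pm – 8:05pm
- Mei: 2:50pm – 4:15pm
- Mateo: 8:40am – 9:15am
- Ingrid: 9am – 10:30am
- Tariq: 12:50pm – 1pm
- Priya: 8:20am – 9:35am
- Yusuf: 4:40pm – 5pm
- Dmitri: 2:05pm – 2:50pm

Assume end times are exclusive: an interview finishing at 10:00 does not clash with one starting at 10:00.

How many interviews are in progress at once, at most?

3

Sort all start/end points and keep a running count:
8:20am start Priya → 1
8:40am start Mateo → 2
9am start Ingrid → 3
9:15am end Mateo → 2
9:35am end Priya → 1
10:30am end Ingrid → 0
12:50pm start Tariq → 1
1pm end Tariq → 0
2:05pm start Dmitri → 1
2:50pm end Dmitri → 0
2:50pm start Mei → 1
4:15pm end Mei → 0
4:40pm start Yusuf → 1
5pm end Yusuf → 0
7:15pm start Lucia → 1
8:05pm end Lucia → 0
Peak is 3, at 9am (Ingrid, Mateo, Priya).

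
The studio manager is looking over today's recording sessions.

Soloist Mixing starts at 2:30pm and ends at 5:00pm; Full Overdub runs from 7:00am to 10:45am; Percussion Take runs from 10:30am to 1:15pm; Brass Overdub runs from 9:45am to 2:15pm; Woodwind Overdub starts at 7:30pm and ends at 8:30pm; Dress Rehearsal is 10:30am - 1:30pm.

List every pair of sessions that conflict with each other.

Brass Overdub & Dress Rehearsal, Brass Overdub & Full Overdub, Brass Overdub & Percussion Take, Dress Rehearsal & Full Overdub, Dress Rehearsal & Percussion Take, Full Overdub & Percussion Take

Two intervals overlap when each starts before the other ends.
Sorted by start: Full Overdub, Brass Overdub, Dress Rehearsal, Percussion Take, Soloist Mixing, Woodwind Overdub.
Brass Overdub starts before Full Overdub ends → Full Overdub and Brass Overdub overlap.
Dress Rehearsal starts before Full Overdub ends → Full Overdub and Dress Rehearsal overlap.
Percussion Take starts before Full Overdub ends → Full Overdub and Percussion Take overlap.
Soloist Mixing starts after Full Overdub ends — done with Full Overdub.
Dress Rehearsal starts before Brass Overdub ends → Brass Overdub and Dress Rehearsal overlap.
Percussion Take starts before Brass Overdub ends → Brass Overdub and Percussion Take overlap.
Soloist Mixing starts after Brass Overdub ends — done with Brass Overdub.
Percussion Take starts before Dress Rehearsal ends → Dress Rehearsal and Percussion Take overlap.
Soloist Mixing starts after Dress Rehearsal ends — done with Dress Rehearsal.
Soloist Mixing starts after Percussion Take ends — done with Percussion Take.
Woodwind Overdub starts after Soloist Mixing ends.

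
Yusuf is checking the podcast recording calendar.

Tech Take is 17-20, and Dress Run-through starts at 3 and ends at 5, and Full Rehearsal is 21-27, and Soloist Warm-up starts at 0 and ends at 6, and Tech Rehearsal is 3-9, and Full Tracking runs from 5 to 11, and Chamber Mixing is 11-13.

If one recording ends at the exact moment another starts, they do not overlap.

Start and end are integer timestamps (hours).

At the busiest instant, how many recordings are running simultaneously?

Walk through starts and ends in time order (an end at T is processed before a start at T):
0 start Soloist Warm-up → 1
3 start Dress Run-through → 2
3 start Tech Rehearsal → 3
5 end Dress Run-through → 2
5 start Full Tracking → 3
6 end Soloist Warm-up → 2
9 end Tech Rehearsal → 1
11 end Full Tracking → 0
11 start Chamber Mixing → 1
13 end Chamber Mixing → 0
17 start Tech Take → 1
20 end Tech Take → 0
21 start Full Rehearsal → 1
27 end Full Rehearsal → 0
Peak is 3, at 3 (Dress Run-through, Soloist Warm-up, Tech Rehearsal).

3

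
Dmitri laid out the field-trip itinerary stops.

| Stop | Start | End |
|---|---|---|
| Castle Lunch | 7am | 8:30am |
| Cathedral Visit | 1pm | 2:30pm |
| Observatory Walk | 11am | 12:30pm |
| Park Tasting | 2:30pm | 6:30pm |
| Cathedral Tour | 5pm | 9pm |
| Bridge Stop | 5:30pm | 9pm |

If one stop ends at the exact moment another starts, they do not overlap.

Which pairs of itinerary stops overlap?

Check each pair: they overlap iff neither finishes before the other starts.
Sorted by start: Castle Lunch, Observatory Walk, Cathedral Visit, Park Tasting, Cathedral Tour, Bridge Stop.
Observatory Walk starts after Castle Lunch ends, so nothing later overlaps Castle Lunch either.
Cathedral Visit starts after Observatory Walk ends, so nothing later overlaps Observatory Walk either.
Park Tasting starts exactly when Cathedral Visit ends (back-to-back, no overlap), so nothing later overlaps Cathedral Visit either.
Cathedral Tour starts before Park Tasting ends → Park Tasting and Cathedral Tour overlap.
Bridge Stop starts before Park Tasting ends → Park Tasting and Bridge Stop overlap.
Bridge Stop starts before Cathedral Tour ends → Cathedral Tour and Bridge Stop overlap.

Bridge Stop & Cathedral Tour, Bridge Stop & Park Tasting, Cathedral Tour & Park Tasting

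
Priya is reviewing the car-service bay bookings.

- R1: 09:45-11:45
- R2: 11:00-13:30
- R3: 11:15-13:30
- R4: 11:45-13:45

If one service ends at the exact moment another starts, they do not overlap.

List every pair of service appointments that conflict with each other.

Sorted by start: R1, R2, R3, R4.
R2 starts before R1 ends → R1 and R2 overlap.
R3 starts before R1 ends → R1 and R3 overlap.
R4 starts exactly when R1 ends (back-to-back, no overlap).
R3 starts before R2 ends → R2 and R3 overlap.
R4 starts before R2 ends → R2 and R4 overlap.
R4 starts before R3 ends → R3 and R4 overlap.

R1 & R2, R1 & R3, R2 & R3, R2 & R4, R3 & R4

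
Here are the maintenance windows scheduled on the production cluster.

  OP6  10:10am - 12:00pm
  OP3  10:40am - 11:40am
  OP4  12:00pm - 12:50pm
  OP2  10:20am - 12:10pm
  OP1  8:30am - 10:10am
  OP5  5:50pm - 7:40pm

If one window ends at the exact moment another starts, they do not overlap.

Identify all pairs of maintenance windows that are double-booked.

OP2 & OP3, OP2 & OP4, OP2 & OP6, OP3 & OP6

Sorted by start: OP1, OP6, OP2, OP3, OP4, OP5.
OP6 starts exactly when OP1 ends (back-to-back, no overlap), so OP1 has no further overlaps.
OP2 starts before OP6 ends → OP6 and OP2 overlap.
OP3 starts before OP6 ends → OP6 and OP3 overlap.
OP4 starts exactly when OP6 ends (back-to-back, no overlap), so OP6 has no further overlaps.
OP3 starts before OP2 ends → OP2 and OP3 overlap.
OP4 starts before OP2 ends → OP2 and OP4 overlap.
OP5 starts after OP2 ends.
OP4 starts after OP3 ends, so OP3 has no further overlaps.
OP5 starts after OP4 ends.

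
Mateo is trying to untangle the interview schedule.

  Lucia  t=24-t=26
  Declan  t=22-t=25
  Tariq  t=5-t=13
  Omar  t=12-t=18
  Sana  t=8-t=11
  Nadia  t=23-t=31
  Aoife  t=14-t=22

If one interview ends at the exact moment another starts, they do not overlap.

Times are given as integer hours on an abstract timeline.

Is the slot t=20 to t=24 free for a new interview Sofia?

No — it overlaps Aoife, Declan, Nadia

Tariq: ends t=13 at or before Sofia starts t=20 → clear.
Sana: ends t=11 at or before Sofia starts t=20 → clear.
Omar: ends t=18 at or before Sofia starts t=20 → clear.
Aoife: starts t=14 before Sofia ends t=24, and ends t=22 after Sofia starts t=20 → overlap.
Declan: starts t=22 before Sofia ends t=24, and ends t=25 after Sofia starts t=20 → overlap.
Nadia: starts t=23 before Sofia ends t=24, and ends t=31 after Sofia starts t=20 → overlap.
Lucia: starts t=24 at or after Sofia ends t=24 → clear.
Sofia overlaps Aoife, Declan, Nadia.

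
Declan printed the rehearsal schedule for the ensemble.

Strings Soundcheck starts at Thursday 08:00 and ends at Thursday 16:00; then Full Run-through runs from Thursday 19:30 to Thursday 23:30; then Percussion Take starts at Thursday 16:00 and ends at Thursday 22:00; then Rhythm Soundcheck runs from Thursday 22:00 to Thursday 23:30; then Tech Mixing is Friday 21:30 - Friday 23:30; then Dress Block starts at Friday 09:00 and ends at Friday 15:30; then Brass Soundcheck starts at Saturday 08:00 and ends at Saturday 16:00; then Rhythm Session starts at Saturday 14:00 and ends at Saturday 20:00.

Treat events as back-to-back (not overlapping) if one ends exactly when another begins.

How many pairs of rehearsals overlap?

Check each pair: they overlap iff neither finishes before the other starts.
Sorted by start: Strings Soundcheck, Percussion Take, Full Run-through, Rhythm Soundcheck, Dress Block, Tech Mixing, Brass Soundcheck, Rhythm Session.
Percussion Take starts exactly when Strings Soundcheck ends (back-to-back, no overlap), so nothing later overlaps Strings Soundcheck either.
Full Run-through starts before Percussion Take ends → Percussion Take and Full Run-through overlap.
Rhythm Soundcheck starts exactly when Percussion Take ends (back-to-back, no overlap), so nothing later overlaps Percussion Take either.
Rhythm Soundcheck starts before Full Run-through ends → Full Run-through and Rhythm Soundcheck overlap.
Dress Block starts after Full Run-through ends, so nothing later overlaps Full Run-through either.
Dress Block starts after Rhythm Soundcheck ends, so nothing later overlaps Rhythm Soundcheck either.
Tech Mixing starts after Dress Block ends, so nothing later overlaps Dress Block either.
Brass Soundcheck starts after Tech Mixing ends, so nothing later overlaps Tech Mixing either.
Rhythm Session starts before Brass Soundcheck ends → Brass Soundcheck and Rhythm Session overlap.
Overlapping pairs: Brass Soundcheck & Rhythm Session, Full Run-through & Percussion Take, Full Run-through & Rhythm Soundcheck — 3 in total.

3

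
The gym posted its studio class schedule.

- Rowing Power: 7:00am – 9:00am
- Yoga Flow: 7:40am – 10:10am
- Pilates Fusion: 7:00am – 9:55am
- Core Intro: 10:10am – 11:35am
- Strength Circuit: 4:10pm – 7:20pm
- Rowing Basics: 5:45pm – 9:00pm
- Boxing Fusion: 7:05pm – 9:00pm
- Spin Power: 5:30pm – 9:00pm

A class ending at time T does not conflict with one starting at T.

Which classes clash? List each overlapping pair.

Boxing Fusion & Rowing Basics, Boxing Fusion & Spin Power, Boxing Fusion & Strength Circuit, Pilates Fusion & Rowing Power, Pilates Fusion & Yoga Flow, Rowing Basics & Spin Power, Rowing Basics & Strength Circuit, Rowing Power & Yoga Flow, Spin Power & Strength Circuit

Sorted by start: Rowing Power, Pilates Fusion, Yoga Flow, Core Intro, Strength Circuit, Spin Power, Rowing Basics, Boxing Fusion.
Pilates Fusion starts before Rowing Power ends → Rowing Power and Pilates Fusion overlap.
Yoga Flow starts before Rowing Power ends → Rowing Power and Yoga Flow overlap.
Core Intro starts after Rowing Power ends; Rowing Power is clear from here.
Yoga Flow starts before Pilates Fusion ends → Pilates Fusion and Yoga Flow overlap.
Core Intro starts after Pilates Fusion ends; Pilates Fusion is clear from here.
Core Intro starts exactly when Yoga Flow ends (back-to-back, no overlap); Yoga Flow is clear from here.
Strength Circuit starts after Core Intro ends; Core Intro is clear from here.
Spin Power starts before Strength Circuit ends → Strength Circuit and Spin Power overlap.
Rowing Basics starts before Strength Circuit ends → Strength Circuit and Rowing Basics overlap.
Boxing Fusion starts before Strength Circuit ends → Strength Circuit and Boxing Fusion overlap.
Rowing Basics starts before Spin Power ends → Spin Power and Rowing Basics overlap.
Boxing Fusion starts before Spin Power ends → Spin Power and Boxing Fusion overlap.
Boxing Fusion starts before Rowing Basics ends → Rowing Basics and Boxing Fusion overlap.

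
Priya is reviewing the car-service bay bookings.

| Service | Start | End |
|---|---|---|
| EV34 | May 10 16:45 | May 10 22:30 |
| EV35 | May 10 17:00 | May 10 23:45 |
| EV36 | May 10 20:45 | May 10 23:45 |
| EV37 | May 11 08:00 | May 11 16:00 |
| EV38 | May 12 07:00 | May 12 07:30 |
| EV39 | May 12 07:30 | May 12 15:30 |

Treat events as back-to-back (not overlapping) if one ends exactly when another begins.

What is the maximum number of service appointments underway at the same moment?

Sweep the timeline, counting +1 at each start and −1 at each end (ends before starts at a tie):
May 10 16:45 start EV34 → 1
May 10 17:00 start EV35 → 2
May 10 20:45 start EV36 → 3
May 10 22:30 end EV34 → 2
May 10 23:45 end EV35 → 1
May 10 23:45 end EV36 → 0
May 11 08:00 start EV37 → 1
May 11 16:00 end EV37 → 0
May 12 07:00 start EV38 → 1
May 12 07:30 end EV38 → 0
May 12 07:30 start EV39 → 1
May 12 15:30 end EV39 → 0
Peak is 3, at May 10 20:45 (EV34, EV35, EV36).

3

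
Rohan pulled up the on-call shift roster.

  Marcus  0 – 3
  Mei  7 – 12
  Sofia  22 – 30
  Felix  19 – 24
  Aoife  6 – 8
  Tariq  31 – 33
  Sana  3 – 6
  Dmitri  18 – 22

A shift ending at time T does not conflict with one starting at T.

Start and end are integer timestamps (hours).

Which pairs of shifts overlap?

Aoife & Mei, Dmitri & Felix, Felix & Sofia

Check each pair: they overlap iff neither finishes before the other starts.
Sorted by start: Marcus, Sana, Aoife, Mei, Dmitri, Felix, Sofia, Tariq.
Sana starts exactly when Marcus ends (back-to-back, no overlap) — done with Marcus.
Aoife starts exactly when Sana ends (back-to-back, no overlap) — done with Sana.
Mei starts before Aoife ends → Aoife and Mei overlap.
Dmitri starts after Aoife ends — done with Aoife.
Dmitri starts after Mei ends — done with Mei.
Felix starts before Dmitri ends → Dmitri and Felix overlap.
Sofia starts exactly when Dmitri ends (back-to-back, no overlap) — done with Dmitri.
Sofia starts before Felix ends → Felix and Sofia overlap.
Tariq starts after Felix ends.
Tariq starts after Sofia ends.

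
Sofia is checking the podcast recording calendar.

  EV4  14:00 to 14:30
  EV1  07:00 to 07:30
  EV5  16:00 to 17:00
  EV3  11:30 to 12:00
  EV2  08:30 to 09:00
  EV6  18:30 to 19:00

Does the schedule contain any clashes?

No

Check each pair: they overlap iff neither finishes before the other starts.
Sorted by start: EV1, EV2, EV3, EV4, EV5, EV6.
EV2 starts after EV1 ends — done with EV1.
EV3 starts after EV2 ends — done with EV2.
EV4 starts after EV3 ends — done with EV3.
EV5 starts after EV4 ends — done with EV4.
EV6 starts after EV5 ends.
Every pair is clear; the schedule has no overlaps.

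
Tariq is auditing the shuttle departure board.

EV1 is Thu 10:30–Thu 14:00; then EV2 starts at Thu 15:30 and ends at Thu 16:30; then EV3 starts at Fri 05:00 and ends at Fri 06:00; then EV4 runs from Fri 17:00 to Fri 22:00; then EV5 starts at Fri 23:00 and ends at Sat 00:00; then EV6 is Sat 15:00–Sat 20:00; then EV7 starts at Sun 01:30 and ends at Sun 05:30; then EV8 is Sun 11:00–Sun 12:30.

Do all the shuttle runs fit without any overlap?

Yes

Sorted by start: EV1, EV2, EV3, EV4, EV5, EV6, EV7, EV8.
EV2 starts after EV1 ends, so EV1 has no further overlaps.
EV3 starts after EV2 ends, so EV2 has no further overlaps.
EV4 starts after EV3 ends, so EV3 has no further overlaps.
EV5 starts after EV4 ends, so EV4 has no further overlaps.
EV6 starts after EV5 ends, so EV5 has no further overlaps.
EV7 starts after EV6 ends, so EV6 has no further overlaps.
EV8 starts after EV7 ends.
Every pair is clear; the schedule has no overlaps.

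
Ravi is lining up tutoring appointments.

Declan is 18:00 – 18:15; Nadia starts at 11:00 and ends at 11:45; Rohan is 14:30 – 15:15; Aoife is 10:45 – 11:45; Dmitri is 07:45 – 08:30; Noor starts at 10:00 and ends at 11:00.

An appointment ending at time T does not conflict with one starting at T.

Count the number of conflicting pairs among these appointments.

2

Sorted by start: Dmitri, Noor, Aoife, Nadia, Rohan, Declan.
Noor starts after Dmitri ends; Dmitri is clear from here.
Aoife starts before Noor ends → Noor and Aoife overlap.
Nadia starts exactly when Noor ends (back-to-back, no overlap); Noor is clear from here.
Nadia starts before Aoife ends → Aoife and Nadia overlap.
Rohan starts after Aoife ends; Aoife is clear from here.
Rohan starts after Nadia ends; Nadia is clear from here.
Declan starts after Rohan ends.
Overlapping pairs: Aoife & Nadia, Aoife & Noor — 2 in total.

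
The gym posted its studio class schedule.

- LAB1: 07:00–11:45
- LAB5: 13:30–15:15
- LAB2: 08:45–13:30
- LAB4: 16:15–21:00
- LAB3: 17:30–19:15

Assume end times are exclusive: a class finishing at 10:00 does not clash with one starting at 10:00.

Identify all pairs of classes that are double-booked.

Sorted by start: LAB1, LAB2, LAB5, LAB4, LAB3.
LAB2 starts before LAB1 ends → LAB1 and LAB2 overlap.
LAB5 starts after LAB1 ends, so LAB1 has no further overlaps.
LAB5 starts exactly when LAB2 ends (back-to-back, no overlap), so LAB2 has no further overlaps.
LAB4 starts after LAB5 ends, so LAB5 has no further overlaps.
LAB3 starts before LAB4 ends → LAB4 and LAB3 overlap.

LAB1 & LAB2, LAB3 & LAB4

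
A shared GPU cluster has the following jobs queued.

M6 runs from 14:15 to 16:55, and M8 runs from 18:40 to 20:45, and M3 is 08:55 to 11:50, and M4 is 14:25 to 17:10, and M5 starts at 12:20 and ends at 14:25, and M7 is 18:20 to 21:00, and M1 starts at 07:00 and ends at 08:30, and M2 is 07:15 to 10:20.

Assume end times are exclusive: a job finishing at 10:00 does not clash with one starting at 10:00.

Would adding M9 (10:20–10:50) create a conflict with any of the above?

Yes — it overlaps M3

M1: ends 08:30 at or before M9 starts 10:20 → clear.
M2: ends 10:20 at or before M9 starts 10:20 → clear.
M3: starts 08:55 before M9 ends 10:50, and ends 11:50 after M9 starts 10:20 → overlap.
M5: starts 12:20 at or after M9 ends 10:50 → clear.
M6: starts 14:15 at or after M9 ends 10:50 → clear.
M4: starts 14:25 at or after M9 ends 10:50 → clear.
M7: starts 18:20 at or after M9 ends 10:50 → clear.
M8: starts 18:40 at or after M9 ends 10:50 → clear.
M9 overlaps M3.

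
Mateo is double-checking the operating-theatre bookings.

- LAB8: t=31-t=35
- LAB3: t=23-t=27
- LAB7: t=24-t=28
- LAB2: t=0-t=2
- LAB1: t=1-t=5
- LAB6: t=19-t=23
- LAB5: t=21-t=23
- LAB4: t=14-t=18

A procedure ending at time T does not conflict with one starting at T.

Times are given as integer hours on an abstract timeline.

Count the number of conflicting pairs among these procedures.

Sorted by start: LAB2, LAB1, LAB4, LAB6, LAB5, LAB3, LAB7, LAB8.
LAB1 starts before LAB2 ends → LAB2 and LAB1 overlap.
LAB4 starts after LAB2 ends; LAB2 is clear from here.
LAB4 starts after LAB1 ends; LAB1 is clear from here.
LAB6 starts after LAB4 ends; LAB4 is clear from here.
LAB5 starts before LAB6 ends → LAB6 and LAB5 overlap.
LAB3 starts exactly when LAB6 ends (back-to-back, no overlap); LAB6 is clear from here.
LAB3 starts exactly when LAB5 ends (back-to-back, no overlap); LAB5 is clear from here.
LAB7 starts before LAB3 ends → LAB3 and LAB7 overlap.
LAB8 starts after LAB3 ends.
LAB8 starts after LAB7 ends.
Overlapping pairs: LAB1 & LAB2, LAB3 & LAB7, LAB5 & LAB6 — 3 in total.

3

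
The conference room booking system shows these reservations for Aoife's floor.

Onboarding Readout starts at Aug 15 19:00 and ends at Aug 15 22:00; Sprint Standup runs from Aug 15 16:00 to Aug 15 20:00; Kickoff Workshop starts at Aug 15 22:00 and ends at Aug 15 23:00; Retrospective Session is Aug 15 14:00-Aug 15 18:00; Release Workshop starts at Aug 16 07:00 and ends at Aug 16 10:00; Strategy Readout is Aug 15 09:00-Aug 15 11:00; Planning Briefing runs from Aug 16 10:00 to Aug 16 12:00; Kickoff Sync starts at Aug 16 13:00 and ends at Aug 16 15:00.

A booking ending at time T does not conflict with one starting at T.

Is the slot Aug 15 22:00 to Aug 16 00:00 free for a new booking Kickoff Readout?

Strategy Readout: ends Aug 15 11:00 at or before Kickoff Readout starts Aug 15 22:00 → clear.
Retrospective Session: ends Aug 15 18:00 at or before Kickoff Readout starts Aug 15 22:00 → clear.
Sprint Standup: ends Aug 15 20:00 at or before Kickoff Readout starts Aug 15 22:00 → clear.
Onboarding Readout: ends Aug 15 22:00 at or before Kickoff Readout starts Aug 15 22:00 → clear.
Kickoff Workshop: starts Aug 15 22:00 before Kickoff Readout ends Aug 16 00:00, and ends Aug 15 23:00 after Kickoff Readout starts Aug 15 22:00 → overlap.
Release Workshop: starts Aug 16 07:00 at or after Kickoff Readout ends Aug 16 00:00 → clear.
Planning Briefing: starts Aug 16 10:00 at or after Kickoff Readout ends Aug 16 00:00 → clear.
Kickoff Sync: starts Aug 16 13:00 at or after Kickoff Readout ends Aug 16 00:00 → clear.
Kickoff Readout overlaps Kickoff Workshop.

No — it overlaps Kickoff Workshop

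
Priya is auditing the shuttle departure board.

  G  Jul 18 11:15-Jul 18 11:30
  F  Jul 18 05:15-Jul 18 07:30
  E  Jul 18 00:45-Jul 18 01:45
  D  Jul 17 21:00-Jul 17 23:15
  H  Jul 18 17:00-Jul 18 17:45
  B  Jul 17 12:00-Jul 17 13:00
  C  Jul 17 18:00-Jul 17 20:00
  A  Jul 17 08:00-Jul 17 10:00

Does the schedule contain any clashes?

No

Check each pair: they overlap iff neither finishes before the other starts.
Sorted by start: A, B, C, D, E, F, G, H.
B starts after A ends, so A has no further overlaps.
C starts after B ends, so B has no further overlaps.
D starts after C ends, so C has no further overlaps.
E starts after D ends, so D has no further overlaps.
F starts after E ends, so E has no further overlaps.
G starts after F ends, so F has no further overlaps.
H starts after G ends.
Every pair is clear; the schedule has no overlaps.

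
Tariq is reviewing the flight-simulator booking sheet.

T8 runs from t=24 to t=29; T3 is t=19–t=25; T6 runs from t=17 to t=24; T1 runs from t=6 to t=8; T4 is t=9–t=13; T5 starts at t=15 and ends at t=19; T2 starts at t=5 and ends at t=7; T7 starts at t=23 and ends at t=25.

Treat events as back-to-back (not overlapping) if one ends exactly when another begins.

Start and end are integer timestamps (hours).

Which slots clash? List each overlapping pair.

T1 & T2, T3 & T6, T3 & T7, T3 & T8, T5 & T6, T6 & T7, T7 & T8

Sorted by start: T2, T1, T4, T5, T6, T3, T7, T8.
T1 starts before T2 ends → T2 and T1 overlap.
T4 starts after T2 ends; T2 is clear from here.
T4 starts after T1 ends; T1 is clear from here.
T5 starts after T4 ends; T4 is clear from here.
T6 starts before T5 ends → T5 and T6 overlap.
T3 starts exactly when T5 ends (back-to-back, no overlap); T5 is clear from here.
T3 starts before T6 ends → T6 and T3 overlap.
T7 starts before T6 ends → T6 and T7 overlap.
T8 starts exactly when T6 ends (back-to-back, no overlap).
T7 starts before T3 ends → T3 and T7 overlap.
T8 starts before T3 ends → T3 and T8 overlap.
T8 starts before T7 ends → T7 and T8 overlap.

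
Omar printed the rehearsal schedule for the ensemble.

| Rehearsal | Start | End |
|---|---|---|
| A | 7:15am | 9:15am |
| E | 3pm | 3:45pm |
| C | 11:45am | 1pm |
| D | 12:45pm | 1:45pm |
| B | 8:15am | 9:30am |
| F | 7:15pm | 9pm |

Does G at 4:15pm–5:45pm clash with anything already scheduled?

No — it doesn't clash with anything

A: ends 9:15am at or before G starts 4:15pm → clear.
B: ends 9:30am at or before G starts 4:15pm → clear.
C: ends 1pm at or before G starts 4:15pm → clear.
D: ends 1:45pm at or before G starts 4:15pm → clear.
E: ends 3:45pm at or before G starts 4:15pm → clear.
F: starts 7:15pm at or after G ends 5:45pm → clear.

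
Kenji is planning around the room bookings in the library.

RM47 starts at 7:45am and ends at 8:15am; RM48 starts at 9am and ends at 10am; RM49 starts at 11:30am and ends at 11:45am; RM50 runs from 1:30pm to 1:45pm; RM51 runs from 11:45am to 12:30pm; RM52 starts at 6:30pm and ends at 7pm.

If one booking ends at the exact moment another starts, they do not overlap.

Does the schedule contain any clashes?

Sorted by start: RM47, RM48, RM49, RM51, RM50, RM52.
RM48 starts after RM47 ends, so RM47 has no further overlaps.
RM49 starts after RM48 ends, so RM48 has no further overlaps.
RM51 starts exactly when RM49 ends (back-to-back, no overlap), so RM49 has no further overlaps.
RM50 starts after RM51 ends, so RM51 has no further overlaps.
RM52 starts after RM50 ends.
Every pair is clear; the schedule has no overlaps.

No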